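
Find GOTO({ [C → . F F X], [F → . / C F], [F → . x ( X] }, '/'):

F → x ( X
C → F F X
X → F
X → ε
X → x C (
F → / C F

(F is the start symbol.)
GOTO(I, '/') = CLOSURE({ [A → αX.β] : [A → α.Xβ] ∈ I, X = '/' })

Items with dot before '/', with the dot advanced:
  [F → . / C F] → [F → / . C F]
Closure of the advanced items:
  [F → / . C F] has the dot before C: add [C → . F F X]
  [C → . F F X] has the dot before F: add [F → . x ( X], [F → . / C F]

GOTO = { [C → . F F X], [F → . / C F], [F → . x ( X], [F → / . C F] }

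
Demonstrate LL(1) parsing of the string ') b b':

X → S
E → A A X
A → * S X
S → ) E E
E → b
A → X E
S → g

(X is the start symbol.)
LL(1) parsing maintains a stack (initially the start symbol over $) and the input. At each step: if the stack top is a terminal, match it against the current input token; if it is a non-terminal N, replace it with the RHS of M[N, lookahead] (the unique production whose predict set contains the lookahead).

Stack is shown with the top on the left.

Stack    Input    Action
------------------------
X $      ) b b $  output X → S
S $      ) b b $  output S → ) E E
) E E $  ) b b $  match ')'
E E $    b b $    output E → b
b E $    b b $    match 'b'
E $      b $      output E → b
b $      b $      match 'b'
$        $        accept

The string is accepted.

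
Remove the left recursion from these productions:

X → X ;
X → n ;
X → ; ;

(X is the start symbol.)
X → n ; X'
X → ; ; X'
X' → ; X'
X' → ε

X is directly left-recursive. The standard transformation for
  A → A α₁ | ... | A α_m | β₁ | ... | β_n
is
  A  → β₁ A' | ... | β_n A'
  A' → α₁ A' | ... | α_m A' | ε

X → n ; becomes X → n ; X'
X → ; ; becomes X → ; ; X'
X → X ; becomes X' → ; X'
Add X' → ε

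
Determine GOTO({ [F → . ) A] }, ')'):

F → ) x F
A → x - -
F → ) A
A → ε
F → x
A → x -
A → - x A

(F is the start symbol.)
{ [A → . - x A], [A → . x - -], [A → . x -], [A → .], [F → ) . A] }

GOTO(I, ')') = CLOSURE({ [A → αX.β] : [A → α.Xβ] ∈ I, X = ')' })

Items with dot before ')', with the dot advanced:
  [F → . ) A] → [F → ) . A]
Closure of the advanced items:
  [F → ) . A] has the dot before A: add [A → . x - -], [A → .], [A → . x -], [A → . - x A]

GOTO = { [A → . - x A], [A → . x - -], [A → . x -], [A → .], [F → ) . A] }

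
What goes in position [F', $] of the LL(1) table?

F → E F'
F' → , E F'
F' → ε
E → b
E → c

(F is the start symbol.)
F' → ε

To find M[F', $], we find productions for F' where $ is in the predict set (PREDICT(N → α) = (FIRST(α) \ {ε}) ∪ (FOLLOW(N) if α ⇒* ε)).

Relevant sets:
  FOLLOW(F') = { $ }

F' → , E F': PREDICT = { ',' }
F' → ε: PREDICT = { $ }
  $ is in predict set, so this production goes in M[F', $]

M[F', $] = F' → ε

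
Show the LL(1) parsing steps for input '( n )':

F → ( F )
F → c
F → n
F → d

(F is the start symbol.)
Stack is shown with the top on the left.

Stack    Input    Action
------------------------
F $      ( n ) $  output F → ( F )
( F ) $  ( n ) $  match '('
F ) $    n ) $    output F → n
n ) $    n ) $    match 'n'
) $      ) $      match ')'
$        $        accept

The string is accepted.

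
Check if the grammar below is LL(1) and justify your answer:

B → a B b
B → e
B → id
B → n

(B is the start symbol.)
A grammar is LL(1) if for each non-terminal N with multiple productions, the predict sets of those productions are pairwise disjoint, where PREDICT(N → α) = (FIRST(α) \ {ε}) ∪ (FOLLOW(N) if α ⇒* ε).

For B:
  PREDICT(B → a B b) = { 'a' }
  PREDICT(B → e) = { 'e' }
  PREDICT(B → id) = { 'id' }
  PREDICT(B → n) = { 'n' }

All predict sets are disjoint. The grammar IS LL(1).

Answer: Yes, the grammar is LL(1).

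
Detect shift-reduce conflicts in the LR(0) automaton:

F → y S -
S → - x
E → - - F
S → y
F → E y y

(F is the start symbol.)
No shift-reduce conflicts

A shift-reduce conflict occurs when an LR(0) state has both:
  - a complete (reduce) item [A → α .] (dot at the end), and
  - a shift item [B → β . c γ] (dot before a terminal).

Augment with F' → F and build the canonical LR(0) collection (I0 = CLOSURE({[F' → . F]}), then GOTO on every symbol after a dot until no new states appear). It has 14 states:
  I0: { [E → . - - F], [F → . E y y], [F → . y S -], [F' → . F] }  — shift
  I1: { [E → - . - F] }  — shift
  I2: { [F → E . y y] }  — shift
  I3: { [F' → F .] }  — accept
  I4: { [F → y . S -], [S → . - x], [S → . y] }  — shift
  I5: { [S → - . x] }  — shift
  I6: { [F → y S . -] }  — shift
  I7: { [S → y .] }  — reduce
  I8: { [F → y S - .] }  — reduce
  I9: { [S → - x .] }  — reduce
  I10: { [F → E y . y] }  — shift
  I11: { [F → E y y .] }  — reduce
  I12: { [E → - - . F], [E → . - - F], [F → . E y y], [F → . y S -] }  — shift
  I13: { [E → - - F .] }  — reduce

No state contains both a complete item and a shift item.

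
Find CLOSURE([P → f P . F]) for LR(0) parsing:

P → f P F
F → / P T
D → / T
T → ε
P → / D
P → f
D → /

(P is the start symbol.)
To compute CLOSURE, for each item [A → α.Bβ] where B is a non-terminal, add [B → .γ] for all productions B → γ; repeat for the newly added items until nothing changes.

Start with: [P → f P . F]
  [P → f P . F] has the dot before F: add [F → . / P T]
No further items can be added.

CLOSURE = { [F → . / P T], [P → f P . F] }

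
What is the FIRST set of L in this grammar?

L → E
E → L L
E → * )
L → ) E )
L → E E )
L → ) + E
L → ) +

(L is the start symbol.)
FIRST sets of the other non-terminals involved (by the same procedure, iterated to a fixed point):
  FIRST(E) = { ')', '*' }

From L → E:
  - E is a non-terminal: add FIRST(E) \ {ε} = { ')', '*' }
    E is not nullable, so stop
From L → ) E ):
  - ')' is a terminal: add ')' and stop
From L → E E ):
  - E is a non-terminal: add FIRST(E) \ {ε} = { ')', '*' }
    E is not nullable, so stop
From L → ) + E:
  - ')' is a terminal: add ')' and stop
From L → ) +:
  - ')' is a terminal: add ')' and stop

Collecting: FIRST(L) = { ')', '*' }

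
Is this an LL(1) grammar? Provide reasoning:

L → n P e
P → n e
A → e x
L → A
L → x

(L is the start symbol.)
A grammar is LL(1) if for each non-terminal N with multiple productions, the predict sets of those productions are pairwise disjoint, where PREDICT(N → α) = (FIRST(α) \ {ε}) ∪ (FOLLOW(N) if α ⇒* ε).

Relevant sets:
  FIRST(A) = { 'e' }

For L:
  PREDICT(L → n P e) = { 'n' }
  PREDICT(L → A) = { 'e' }
  PREDICT(L → x) = { 'x' }
P, A have a single production, so nothing to check there.

All predict sets are disjoint. The grammar IS LL(1).

Answer: Yes, the grammar is LL(1).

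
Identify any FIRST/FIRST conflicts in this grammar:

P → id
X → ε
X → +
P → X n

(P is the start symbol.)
No FIRST/FIRST conflicts.

A FIRST/FIRST conflict occurs when two productions N → α and N → β for the same non-terminal have FIRST(α) ∩ FIRST(β) ≠ ∅ (with ε ∈ FIRST of a nullable right-hand side, so two nullable alternatives also conflict).

FIRST sets of the non-terminals at (or reachable through a nullable prefix from) the front of some alternative:
  FIRST(X) = { '+', ε }

Productions for P:
  P → id: FIRST = { 'id' }
  P → X n: FIRST = { '+', 'n' }
Productions for X:
  X → ε: FIRST = { ε }
  X → +: FIRST = { '+' }

All alternatives of each non-terminal have pairwise disjoint FIRST sets.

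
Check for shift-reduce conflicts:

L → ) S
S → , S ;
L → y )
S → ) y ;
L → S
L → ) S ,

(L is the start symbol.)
Yes — I12: [L → ) S .] vs [L → ) S . ,]

A shift-reduce conflict occurs when an LR(0) state has both:
  - a complete (reduce) item [A → α .] (dot at the end), and
  - a shift item [B → β . c γ] (dot before a terminal).

Augment with L' → L and build the canonical LR(0) collection (I0 = CLOSURE({[L' → . L]}), then GOTO on every symbol after a dot until no new states appear). It has 14 states:
  I0: { [L → . ) S ,], [L → . ) S], [L → . S], [L → . y )], [L' → . L], [S → . ) y ;], [S → . , S ;] }  — shift
  I1: { [L → ) . S ,], [L → ) . S], [S → ) . y ;], [S → . ) y ;], [S → . , S ;] }  — shift
  I2: { [S → , . S ;], [S → . ) y ;], [S → . , S ;] }  — shift
  I3: { [L' → L .] }  — accept
  I4: { [L → S .] }  — reduce
  I5: { [L → y . )] }  — shift
  I6: { [L → y ) .] }  — reduce
  I7: { [S → ) . y ;] }  — shift
  I8: { [S → , S . ;] }  — shift
  I9: { [S → , S ; .] }  — reduce
  I10: { [S → ) y . ;] }  — shift
  I11: { [S → ) y ; .] }  — reduce
  I12: { [L → ) S . ,], [L → ) S .] }  — shift, reduce
  I13: { [L → ) S , .] }  — reduce

I12 contains reduce item [L → ) S .] and shift item [L → ) S . ,] — shift-reduce conflict.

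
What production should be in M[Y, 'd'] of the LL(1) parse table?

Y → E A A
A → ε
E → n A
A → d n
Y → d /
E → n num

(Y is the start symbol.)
Y → d /

To find M[Y, 'd'], we find productions for Y where 'd' is in the predict set (PREDICT(N → α) = (FIRST(α) \ {ε}) ∪ (FOLLOW(N) if α ⇒* ε)).

Relevant sets:
  FIRST(E) = { 'n' }

Y → E A A: PREDICT = { 'n' }
Y → d /: PREDICT = { 'd' }
  'd' is in predict set, so this production goes in M[Y, 'd']

M[Y, 'd'] = Y → d /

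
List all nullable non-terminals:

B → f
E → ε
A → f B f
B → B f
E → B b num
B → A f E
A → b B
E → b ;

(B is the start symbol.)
A non-terminal is nullable if it can derive ε (the empty string): either it has an ε-production, or it has a production whose right-hand side consists entirely of nullable non-terminals.

ε-productions: E → ε
So E is immediately nullable.
No further non-terminal can be added: every production for the remaining non-terminals contains a terminal or a non-nullable non-terminal.
Nullable = { 'E' }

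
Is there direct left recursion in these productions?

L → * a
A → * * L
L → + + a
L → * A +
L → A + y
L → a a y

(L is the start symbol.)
No direct left recursion

L → * a: starts with '*'
A → * * L: starts with '*'
L → + + a: starts with '+'
L → * A +: starts with '*'
L → A + y: starts with A
L → a a y: starts with a

No direct left recursion found.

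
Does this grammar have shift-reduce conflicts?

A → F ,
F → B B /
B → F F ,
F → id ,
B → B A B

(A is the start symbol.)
Yes — I12: [B → B A B .] vs [F → . id ,]

A shift-reduce conflict occurs when an LR(0) state has both:
  - a complete (reduce) item [A → α .] (dot at the end), and
  - a shift item [B → β . c γ] (dot before a terminal).

Augment with A' → A and build the canonical LR(0) collection (I0 = CLOSURE({[A' → . A]}), then GOTO on every symbol after a dot until no new states appear). It has 14 states:
  I0: { [A → . F ,], [A' → . A], [B → . B A B], [B → . F F ,], [F → . B B /], [F → . id ,] }  — shift
  I1: { [A' → A .] }  — accept
  I2: { [A → . F ,], [B → . B A B], [B → . F F ,], [B → B . A B], [F → . B B /], [F → . id ,], [F → B . B /] }  — shift
  I3: { [A → F . ,], [B → . B A B], [B → . F F ,], [B → F . F ,], [F → . B B /], [F → . id ,] }  — shift
  I4: { [F → id . ,] }  — shift
  I5: { [F → id , .] }  — reduce
  I6: { [A → F , .] }  — reduce
  I7: { [B → . B A B], [B → . F F ,], [B → F . F ,], [B → F F . ,], [F → . B B /], [F → . id ,] }  — shift
  I8: { [B → F F , .] }  — reduce
  I9: { [B → . B A B], [B → . F F ,], [B → B A . B], [F → . B B /], [F → . id ,] }  — shift
  I10: { [A → . F ,], [B → . B A B], [B → . F F ,], [B → B . A B], [F → . B B /], [F → . id ,], [F → B . B /], [F → B B . /] }  — shift
  I11: { [F → B B / .] }  — reduce
  I12: { [A → . F ,], [B → . B A B], [B → . F F ,], [B → B . A B], [B → B A B .], [F → . B B /], [F → . id ,], [F → B . B /] }  — shift, reduce
  I13: { [B → . B A B], [B → . F F ,], [B → F . F ,], [F → . B B /], [F → . id ,] }  — shift

I12 contains reduce item [B → B A B .] and shift item [F → . id ,] — shift-reduce conflict.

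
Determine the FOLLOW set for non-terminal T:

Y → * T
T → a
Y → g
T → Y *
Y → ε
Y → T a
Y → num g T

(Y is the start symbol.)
In Y → * T: T is at the end, add FOLLOW(Y)
In Y → T a: T is followed by a, add FIRST(a) \ {ε} = { 'a' }
In Y → num g T: T is at the end, add FOLLOW(Y)

The FOLLOW sets referred to above (computed the same way, to a fixed point):
  FOLLOW(Y) = { $, '*' }

Taking the union: FOLLOW(T) = { $, '*', 'a' }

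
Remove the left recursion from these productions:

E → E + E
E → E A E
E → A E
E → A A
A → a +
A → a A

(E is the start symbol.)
E → A E E'
E → A A E'
E' → + E E'
E' → A E E'
E' → ε
A → a +
A → a A

E is directly left-recursive. The standard transformation for
  A → A α₁ | ... | A α_m | β₁ | ... | β_n
is
  A  → β₁ A' | ... | β_n A'
  A' → α₁ A' | ... | α_m A' | ε

E → A E becomes E → A E E'
E → A A becomes E → A A E'
E → E + E becomes E' → + E E'
E → E A E becomes E' → A E E'
Add E' → ε

Productions for other non-terminals are unchanged:
  A → a +
  A → a A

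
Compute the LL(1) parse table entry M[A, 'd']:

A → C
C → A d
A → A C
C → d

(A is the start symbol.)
A → C, A → A C

To find M[A, 'd'], we find productions for A where 'd' is in the predict set (PREDICT(N → α) = (FIRST(α) \ {ε}) ∪ (FOLLOW(N) if α ⇒* ε)).

Relevant sets:
  FIRST(C) = { 'd' }
  FIRST(A) = { 'd' }

A → C: PREDICT = { 'd' }
  'd' is in predict set, so this production goes in M[A, 'd']
A → A C: PREDICT = { 'd' }
  'd' is in predict set, so this production goes in M[A, 'd']

M[A, 'd'] = A → C, A → A C  (a multiply-defined cell — the grammar is not LL(1))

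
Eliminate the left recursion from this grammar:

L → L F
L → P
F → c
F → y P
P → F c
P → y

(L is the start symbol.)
L → P L'
L' → F L'
L' → ε
F → c
F → y P
P → F c
P → y

L is directly left-recursive. The standard transformation for
  A → A α₁ | ... | A α_m | β₁ | ... | β_n
is
  A  → β₁ A' | ... | β_n A'
  A' → α₁ A' | ... | α_m A' | ε

L → P becomes L → P L'
L → L F becomes L' → F L'
Add L' → ε

Productions for other non-terminals are unchanged:
  F → c
  F → y P
  P → F c
  P → y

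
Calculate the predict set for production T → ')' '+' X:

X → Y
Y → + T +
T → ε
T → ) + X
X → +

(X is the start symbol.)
{ ')' }

PREDICT(T → ')' '+' X) = (FIRST(RHS) \ {ε}) ∪ (FOLLOW(T) if ε ∈ FIRST(RHS), i.e. RHS ⇒* ε)
FIRST(')' '+' X) = { ')' }
ε ∉ FIRST(')' '+' X), so FOLLOW(T) is not added.
PREDICT(T → ')' '+' X) = { ')' }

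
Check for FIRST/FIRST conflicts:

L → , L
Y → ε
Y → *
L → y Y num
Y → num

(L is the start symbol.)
No FIRST/FIRST conflicts.

A FIRST/FIRST conflict occurs when two productions N → α and N → β for the same non-terminal have FIRST(α) ∩ FIRST(β) ≠ ∅ (with ε ∈ FIRST of a nullable right-hand side, so two nullable alternatives also conflict).

Productions for L:
  L → , L: FIRST = { ',' }
  L → y Y num: FIRST = { 'y' }
Productions for Y:
  Y → ε: FIRST = { ε }
  Y → *: FIRST = { '*' }
  Y → num: FIRST = { 'num' }

All alternatives of each non-terminal have pairwise disjoint FIRST sets.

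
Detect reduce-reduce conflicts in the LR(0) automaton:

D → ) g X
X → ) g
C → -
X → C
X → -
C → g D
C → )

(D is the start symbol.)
Yes — I5: [C → - .] vs [X → - .]

A reduce-reduce conflict occurs when an LR(0) state has two complete items [A → α .] and [B → β .] — both call for a reduction, and with no lookahead the parser cannot choose between them.

Augment with D' → D and build the canonical LR(0) collection (I0 = CLOSURE({[D' → . D]}), then GOTO on every symbol after a dot until no new states appear). It has 11 states:
  I0: { [D → . ) g X], [D' → . D] }  — shift
  I1: { [D → ) . g X] }  — shift
  I2: { [D' → D .] }  — accept
  I3: { [C → . )], [C → . -], [C → . g D], [D → ) g . X], [X → . ) g], [X → . -], [X → . C] }  — shift
  I4: { [C → ) .], [X → ) . g] }  — shift, reduce
  I5: { [C → - .], [X → - .] }  — 2 reduces
  I6: { [X → C .] }  — reduce
  I7: { [D → ) g X .] }  — reduce
  I8: { [C → g . D], [D → . ) g X] }  — shift
  I9: { [C → g D .] }  — reduce
  I10: { [X → ) g .] }  — reduce

I5 contains complete items [C → - .], [X → - .] — reduce-reduce conflict.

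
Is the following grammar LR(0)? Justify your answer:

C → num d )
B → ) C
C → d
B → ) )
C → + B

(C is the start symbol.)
Augment with C' → C and build the canonical LR(0) collection (I0 = CLOSURE({[C' → . C]}), then GOTO on every symbol after a dot until no new states appear). It has 11 states:
  I0: { [C → . + B], [C → . d], [C → . num d )], [C' → . C] }  — shift
  I1: { [B → . ) )], [B → . ) C], [C → + . B] }  — shift
  I2: { [C' → C .] }  — accept
  I3: { [C → d .] }  — reduce
  I4: { [C → num . d )] }  — shift
  I5: { [C → num d . )] }  — shift
  I6: { [C → num d ) .] }  — reduce
  I7: { [B → ) . )], [B → ) . C], [C → . + B], [C → . d], [C → . num d )] }  — shift
  I8: { [C → + B .] }  — reduce
  I9: { [B → ) ) .] }  — reduce
  I10: { [B → ) C .] }  — reduce

Every state is either a pure shift/goto state or contains exactly one complete item and nothing to shift — no conflicts. The grammar is LR(0).

Answer: Yes, the grammar is LR(0)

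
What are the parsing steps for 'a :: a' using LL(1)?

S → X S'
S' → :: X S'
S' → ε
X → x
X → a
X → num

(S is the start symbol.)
Stack is shown with the top on the left.

Stack      Input     Action
---------------------------
S $        a :: a $  output S → X S'
X S' $     a :: a $  output X → a
a S' $     a :: a $  match 'a'
S' $       :: a $    output S' → :: X S'
:: X S' $  :: a $    match '::'
X S' $     a $       output X → a
a S' $     a $       match 'a'
S' $       $         output S' → ε
$          $         accept

The string is accepted.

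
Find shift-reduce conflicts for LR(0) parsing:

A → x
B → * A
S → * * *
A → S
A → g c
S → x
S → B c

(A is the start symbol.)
Augment with A' → A and build the canonical LR(0) collection (I0 = CLOSURE({[A' → . A]}), then GOTO on every symbol after a dot until no new states appear). It has 12 states:
  I0: { [A → . S], [A → . g c], [A → . x], [A' → . A], [B → . * A], [S → . * * *], [S → . B c], [S → . x] }  — shift
  I1: { [A → . S], [A → . g c], [A → . x], [B → * . A], [B → . * A], [S → * . * *], [S → . * * *], [S → . B c], [S → . x] }  — shift
  I2: { [A' → A .] }  — accept
  I3: { [S → B . c] }  — shift
  I4: { [A → S .] }  — reduce
  I5: { [A → g . c] }  — shift
  I6: { [A → x .], [S → x .] }  — 2 reduces
  I7: { [A → g c .] }  — reduce
  I8: { [S → B c .] }  — reduce
  I9: { [A → . S], [A → . g c], [A → . x], [B → * . A], [B → . * A], [S → * * . *], [S → * . * *], [S → . * * *], [S → . B c], [S → . x] }  — shift
  I10: { [B → * A .] }  — reduce
  I11: { [A → . S], [A → . g c], [A → . x], [B → * . A], [B → . * A], [S → * * * .], [S → * * . *], [S → * . * *], [S → . * * *], [S → . B c], [S → . x] }  — shift, reduce

I11 contains reduce item [S → * * * .] and shift items [A → . g c], [A → . x], [B → . * A], [S → . * * *], [S → * . * *], [S → * * . *], [S → . x] — shift-reduce conflict.

Answer: Yes — I11: [S → * * * .] vs [A → . g c]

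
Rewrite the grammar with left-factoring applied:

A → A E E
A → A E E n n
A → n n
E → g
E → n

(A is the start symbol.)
A → A E E A'
A' → ε
A' → n n
A → n n
E → g
E → n

Left-factoring transforms A → αβ₁ | αβ₂ into A → αA' and A' → β₁ | β₂
(α is the longest common prefix among the alternatives). Repeat until
no nonterminal has two alternatives with a common prefix.

Round 1: A has alternatives sharing prefix 'A E E'. Introduce A': A → A E E A'
  Add: A' → ε
  Add: A' → n n

No remaining common prefixes — done.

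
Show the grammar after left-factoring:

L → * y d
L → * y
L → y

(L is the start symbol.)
Left-factoring transforms A → αβ₁ | αβ₂ into A → αA' and A' → β₁ | β₂
(α is the longest common prefix among the alternatives). Repeat until
no nonterminal has two alternatives with a common prefix.

Round 1: L has alternatives sharing prefix '* y'. Introduce L': L → * y L'
  Add: L' → d
  Add: L' → ε

No remaining common prefixes — done.

Resulting grammar:
L → * y L'
L' → d
L' → ε
L → y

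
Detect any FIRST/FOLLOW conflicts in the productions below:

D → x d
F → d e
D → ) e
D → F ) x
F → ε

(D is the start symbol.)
No FIRST/FOLLOW conflicts.

Nullable non-terminals: F.

F: nullable alternative(s) F → ε; FOLLOW(F) = { ')' }
  F → d e: FIRST \ {ε} = { 'd' } — disjoint from FOLLOW(F)
  F → ε: FIRST \ {ε} = { } — this is the only nullable alternative, skip

D has no nullable alternative, so no FIRST/FOLLOW check is needed there.

No FIRST/FOLLOW conflicts found.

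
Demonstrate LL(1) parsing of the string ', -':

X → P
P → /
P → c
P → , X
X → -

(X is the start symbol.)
LL(1) parsing maintains a stack (initially the start symbol over $) and the input. At each step: if the stack top is a terminal, match it against the current input token; if it is a non-terminal N, replace it with the RHS of M[N, lookahead] (the unique production whose predict set contains the lookahead).

Stack is shown with the top on the left.

Stack  Input  Action
--------------------
X $    , - $  output X → P
P $    , - $  output P → , X
, X $  , - $  match ','
X $    - $    output X → -
- $    - $    match '-'
$      $      accept

The string is accepted.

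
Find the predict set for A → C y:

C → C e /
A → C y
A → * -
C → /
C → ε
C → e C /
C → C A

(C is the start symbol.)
{ '*', '/', 'e', 'y' }

PREDICT(A → C y) = (FIRST(RHS) \ {ε}) ∪ (FOLLOW(A) if ε ∈ FIRST(RHS), i.e. RHS ⇒* ε)
FIRST(C) = { '*', '/', 'e', 'y', ε }
FIRST(C y) = { '*', '/', 'e', 'y' }
ε ∉ FIRST(C y), so FOLLOW(A) is not added.
PREDICT(A → C y) = { '*', '/', 'e', 'y' }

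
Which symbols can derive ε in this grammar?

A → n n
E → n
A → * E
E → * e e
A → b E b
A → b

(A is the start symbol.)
None

There are no ε-productions, so no non-terminal can derive ε.
No non-terminals are nullable.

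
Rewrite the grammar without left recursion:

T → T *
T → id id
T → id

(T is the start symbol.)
T is directly left-recursive. The standard transformation for
  A → A α₁ | ... | A α_m | β₁ | ... | β_n
is
  A  → β₁ A' | ... | β_n A'
  A' → α₁ A' | ... | α_m A' | ε

T → id id becomes T → id id T'
T → id becomes T → id T'
T → T * becomes T' → * T'
Add T' → ε

Resulting grammar:
T → id id T'
T → id T'
T' → * T'
T' → ε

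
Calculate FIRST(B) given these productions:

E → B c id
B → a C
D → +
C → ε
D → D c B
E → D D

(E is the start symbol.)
{ 'a' }

From B → a C:
  - a is a terminal: add 'a' and stop

Collecting: FIRST(B) = { 'a' }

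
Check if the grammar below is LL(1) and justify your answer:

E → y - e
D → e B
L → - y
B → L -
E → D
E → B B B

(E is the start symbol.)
Yes, the grammar is LL(1).

A grammar is LL(1) if for each non-terminal N with multiple productions, the predict sets of those productions are pairwise disjoint, where PREDICT(N → α) = (FIRST(α) \ {ε}) ∪ (FOLLOW(N) if α ⇒* ε).

Relevant sets:
  FIRST(D) = { 'e' }
  FIRST(B) = { '-' }

For E:
  PREDICT(E → y '-' e) = { 'y' }
  PREDICT(E → D) = { 'e' }
  PREDICT(E → B B B) = { '-' }
D, L, B have a single production, so nothing to check there.

All predict sets are disjoint. The grammar IS LL(1).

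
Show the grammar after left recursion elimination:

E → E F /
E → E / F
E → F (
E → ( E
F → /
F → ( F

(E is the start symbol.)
E is directly left-recursive. The standard transformation for
  A → A α₁ | ... | A α_m | β₁ | ... | β_n
is
  A  → β₁ A' | ... | β_n A'
  A' → α₁ A' | ... | α_m A' | ε

E → F ( becomes E → F ( E'
E → ( E becomes E → ( E E'
E → E F / becomes E' → F / E'
E → E / F becomes E' → / F E'
Add E' → ε

Productions for other non-terminals are unchanged:
  F → /
  F → ( F

Resulting grammar:
E → F ( E'
E → ( E E'
E' → F / E'
E' → / F E'
E' → ε
F → /
F → ( F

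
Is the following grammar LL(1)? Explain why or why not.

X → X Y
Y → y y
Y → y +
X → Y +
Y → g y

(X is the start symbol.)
Relevant sets:
  FIRST(X) = { 'g', 'y' }
  FIRST(Y) = { 'g', 'y' }

For X:
  PREDICT(X → X Y) = { 'g', 'y' }
  PREDICT(X → Y '+') = { 'g', 'y' }
For Y:
  PREDICT(Y → y y) = { 'y' }
  PREDICT(Y → y '+') = { 'y' }
  PREDICT(Y → g y) = { 'g' }

Conflict found: Predict set conflict for X: { 'g', 'y' }
The grammar is NOT LL(1).

Answer: No. Predict set conflict for X: { 'g', 'y' }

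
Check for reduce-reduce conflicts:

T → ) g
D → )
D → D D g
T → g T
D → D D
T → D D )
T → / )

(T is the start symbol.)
A reduce-reduce conflict occurs when an LR(0) state has two complete items [A → α .] and [B → β .] — both call for a reduction, and with no lookahead the parser cannot choose between them.

Augment with T' → T and build the canonical LR(0) collection (I0 = CLOSURE({[T' → . T]}), then GOTO on every symbol after a dot until no new states appear). It has 14 states:
  I0: { [D → . )], [D → . D D g], [D → . D D], [T → . ) g], [T → . / )], [T → . D D )], [T → . g T], [T' → . T] }  — shift
  I1: { [D → ) .], [T → ) . g] }  — shift, reduce
  I2: { [T → / . )] }  — shift
  I3: { [D → . )], [D → . D D g], [D → . D D], [D → D . D g], [D → D . D], [T → D . D )] }  — shift
  I4: { [T' → T .] }  — accept
  I5: { [D → . )], [D → . D D g], [D → . D D], [T → . ) g], [T → . / )], [T → . D D )], [T → . g T], [T → g . T] }  — shift
  I6: { [T → g T .] }  — reduce
  I7: { [D → ) .] }  — reduce
  I8: { [D → . )], [D → . D D g], [D → . D D], [D → D . D g], [D → D . D], [D → D D . g], [D → D D .], [T → D D . )] }  — shift, reduce
  I9: { [D → ) .], [T → D D ) .] }  — 2 reduces
  I10: { [D → . )], [D → . D D g], [D → . D D], [D → D . D g], [D → D . D], [D → D D . g], [D → D D .] }  — shift, reduce
  I11: { [D → D D g .] }  — reduce
  I12: { [T → / ) .] }  — reduce
  I13: { [T → ) g .] }  — reduce

I9 contains complete items [D → ) .], [T → D D ) .] — reduce-reduce conflict.

Answer: Yes — I9: [D → ) .] vs [T → D D ) .]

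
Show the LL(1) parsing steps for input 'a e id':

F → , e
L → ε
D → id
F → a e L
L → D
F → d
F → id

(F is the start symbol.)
LL(1) parsing maintains a stack (initially the start symbol over $) and the input. At each step: if the stack top is a terminal, match it against the current input token; if it is a non-terminal N, replace it with the RHS of M[N, lookahead] (the unique production whose predict set contains the lookahead).

Stack is shown with the top on the left.

Stack    Input     Action
-------------------------
F $      a e id $  output F → a e L
a e L $  a e id $  match 'a'
e L $    e id $    match 'e'
L $      id $      output L → D
D $      id $      output D → id
id $     id $      match 'id'
$        $         accept

The string is accepted.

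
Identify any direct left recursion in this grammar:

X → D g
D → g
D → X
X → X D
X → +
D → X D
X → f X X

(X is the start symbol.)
Yes, X is left-recursive

Direct left recursion occurs when N → N α for some non-terminal N (the right-hand side begins with the left-hand side itself).

X → D g: starts with D
D → g: starts with g
D → X: starts with X
X → X D: LEFT RECURSIVE (starts with X)
X → +: starts with '+'
D → X D: starts with X
X → f X X: starts with f

The grammar has direct left recursion on: X.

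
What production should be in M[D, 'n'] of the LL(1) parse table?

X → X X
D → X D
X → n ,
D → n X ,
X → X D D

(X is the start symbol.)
To find M[D, 'n'], we find productions for D where 'n' is in the predict set (PREDICT(N → α) = (FIRST(α) \ {ε}) ∪ (FOLLOW(N) if α ⇒* ε)).

Relevant sets:
  FIRST(X) = { 'n' }

D → X D: PREDICT = { 'n' }
  'n' is in predict set, so this production goes in M[D, 'n']
D → n X ,: PREDICT = { 'n' }
  'n' is in predict set, so this production goes in M[D, 'n']

M[D, 'n'] = D → X D, D → n X ,  (a multiply-defined cell — the grammar is not LL(1))

Answer: D → X D, D → n X ,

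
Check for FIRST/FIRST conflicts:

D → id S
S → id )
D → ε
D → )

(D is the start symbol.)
No FIRST/FIRST conflicts.

Productions for D:
  D → id S: FIRST = { 'id' }
  D → ε: FIRST = { ε }
  D → ): FIRST = { ')' }
S has only one production, so no FIRST/FIRST conflict is possible there.

All alternatives of each non-terminal have pairwise disjoint FIRST sets.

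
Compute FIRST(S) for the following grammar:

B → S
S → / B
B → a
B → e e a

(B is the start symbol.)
To compute FIRST(S), examine every production with S on the left-hand side, reading each right-hand side left to right until a non-nullable symbol is reached.

From S → / B:
  - '/' is a terminal: add '/' and stop

Collecting: FIRST(S) = { '/' }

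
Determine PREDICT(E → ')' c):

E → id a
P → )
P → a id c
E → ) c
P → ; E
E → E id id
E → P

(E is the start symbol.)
PREDICT(E → ')' c) = (FIRST(RHS) \ {ε}) ∪ (FOLLOW(E) if ε ∈ FIRST(RHS), i.e. RHS ⇒* ε)
FIRST(')' c) = { ')' }
ε ∉ FIRST(')' c), so FOLLOW(E) is not added.
PREDICT(E → ')' c) = { ')' }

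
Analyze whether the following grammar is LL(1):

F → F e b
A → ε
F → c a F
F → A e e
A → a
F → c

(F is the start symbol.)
A grammar is LL(1) if for each non-terminal N with multiple productions, the predict sets of those productions are pairwise disjoint, where PREDICT(N → α) = (FIRST(α) \ {ε}) ∪ (FOLLOW(N) if α ⇒* ε).

Relevant sets:
  FIRST(F) = { 'a', 'c', 'e' }
  FIRST(A) = { 'a', ε }
  FOLLOW(A) = { 'e' }

For F:
  PREDICT(F → F e b) = { 'a', 'c', 'e' }
  PREDICT(F → c a F) = { 'c' }
  PREDICT(F → A e e) = { 'a', 'e' }
  PREDICT(F → c) = { 'c' }
For A:
  PREDICT(A → ε) = { 'e' }
  PREDICT(A → a) = { 'a' }

Conflict found: Predict set conflict for F: { 'c' }
The grammar is NOT LL(1).

Answer: No. Predict set conflict for F: { 'c' }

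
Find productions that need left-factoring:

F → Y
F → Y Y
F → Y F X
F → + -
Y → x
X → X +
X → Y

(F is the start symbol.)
Left-factoring is needed when two productions for the same non-terminal
share a common prefix on the right-hand side.

Productions for F:
  F → Y
  F → Y Y
  F → Y F X
  F → + -
Productions for X:
  X → X +
  X → Y

Found common prefix 'Y' in productions for F

Answer: Yes, F has productions with common prefix 'Y'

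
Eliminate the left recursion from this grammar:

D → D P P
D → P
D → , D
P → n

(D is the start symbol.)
D is directly left-recursive. The standard transformation for
  A → A α₁ | ... | A α_m | β₁ | ... | β_n
is
  A  → β₁ A' | ... | β_n A'
  A' → α₁ A' | ... | α_m A' | ε

D → P becomes D → P D'
D → , D becomes D → , D D'
D → D P P becomes D' → P P D'
Add D' → ε

Productions for other non-terminals are unchanged:
  P → n

Resulting grammar:
D → P D'
D → , D D'
D' → P P D'
D' → ε
P → n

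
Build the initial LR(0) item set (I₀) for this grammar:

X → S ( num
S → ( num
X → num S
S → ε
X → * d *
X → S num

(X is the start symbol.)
First, augment the grammar with X' → X
I₀ = CLOSURE({ [X' → . X] }):
  [X' → . X] has the dot before X: add [X → . S ( num], [X → . num S], [X → . * d *], [X → . S num]
  [X → . S ( num] has the dot before S: add [S → . ( num], [S → .]
No further items can be added.

I₀ = { [S → . ( num], [S → .], [X → . * d *], [X → . S ( num], [X → . S num], [X → . num S], [X' → . X] }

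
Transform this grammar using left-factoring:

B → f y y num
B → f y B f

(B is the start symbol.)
Left-factoring transforms A → αβ₁ | αβ₂ into A → αA' and A' → β₁ | β₂
(α is the longest common prefix among the alternatives). Repeat until
no nonterminal has two alternatives with a common prefix.

Round 1: B has alternatives sharing prefix 'f y'. Introduce B': B → f y B'
  Add: B' → y num
  Add: B' → B f

No remaining common prefixes — done.

Resulting grammar:
B → f y B'
B' → y num
B' → B f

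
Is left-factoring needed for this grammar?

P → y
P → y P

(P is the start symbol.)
Yes, P has productions with common prefix 'y'

Left-factoring is needed when two productions for the same non-terminal
share a common prefix on the right-hand side.

Productions for P:
  P → y
  P → y P

Found common prefix 'y' in productions for P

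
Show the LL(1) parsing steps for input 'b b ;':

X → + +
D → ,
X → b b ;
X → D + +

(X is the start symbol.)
LL(1) parsing maintains a stack (initially the start symbol over $) and the input. At each step: if the stack top is a terminal, match it against the current input token; if it is a non-terminal N, replace it with the RHS of M[N, lookahead] (the unique production whose predict set contains the lookahead).

Stack is shown with the top on the left.

Stack    Input    Action
------------------------
X $      b b ; $  output X → b b ;
b b ; $  b b ; $  match 'b'
b ; $    b ; $    match 'b'
; $      ; $      match ';'
$        $        accept

The string is accepted.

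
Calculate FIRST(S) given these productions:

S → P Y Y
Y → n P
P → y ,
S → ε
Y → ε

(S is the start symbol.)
To compute FIRST(S), examine every production with S on the left-hand side, reading each right-hand side left to right until a non-nullable symbol is reached.

FIRST sets of the other non-terminals involved (by the same procedure, iterated to a fixed point):
  FIRST(P) = { 'y' }

From S → P Y Y:
  - P is a non-terminal: add FIRST(P) \ {ε} = { 'y' }
    P is not nullable, so stop
From S → ε:
  - ε-production, so ε ∈ FIRST(S)

Collecting: FIRST(S) = { 'y', ε }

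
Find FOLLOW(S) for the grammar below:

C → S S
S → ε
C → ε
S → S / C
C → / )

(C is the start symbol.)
In C → S S: S is followed by S, add FIRST(S) \ {ε} = { '/' }
  S is nullable, so also add FOLLOW(C)
In C → S S: S is at the end, add FOLLOW(C)
In S → S / C: S is followed by '/' C, add FIRST('/' C) \ {ε} = { '/' }

The FOLLOW sets referred to above (computed the same way, to a fixed point):
  FOLLOW(C) = { $, '/' }

Taking the union: FOLLOW(S) = { $, '/' }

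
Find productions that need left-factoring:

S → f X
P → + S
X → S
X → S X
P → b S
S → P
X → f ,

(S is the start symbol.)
Left-factoring is needed when two productions for the same non-terminal
share a common prefix on the right-hand side.

Productions for S:
  S → f X
  S → P
Productions for P:
  P → + S
  P → b S
Productions for X:
  X → S
  X → S X
  X → f ,

Found common prefix 'S' in productions for X

Answer: Yes, X has productions with common prefix 'S'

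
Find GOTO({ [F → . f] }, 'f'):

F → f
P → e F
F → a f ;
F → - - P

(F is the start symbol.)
GOTO(I, 'f') = CLOSURE({ [A → αX.β] : [A → α.Xβ] ∈ I, X = 'f' })

Items with dot before 'f', with the dot advanced:
  [F → . f] → [F → f .]
Closure adds nothing (no advanced item has the dot before a non-terminal).

GOTO = { [F → f .] }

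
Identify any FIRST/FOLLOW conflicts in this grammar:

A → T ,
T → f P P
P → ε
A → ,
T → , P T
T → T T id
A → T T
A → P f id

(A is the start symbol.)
No FIRST/FOLLOW conflicts.

Nullable non-terminals: P.
P has a nullable alternative but only one production, so nothing to check.

A, T have no nullable alternative, so no FIRST/FOLLOW check is needed there.

No FIRST/FOLLOW conflicts found.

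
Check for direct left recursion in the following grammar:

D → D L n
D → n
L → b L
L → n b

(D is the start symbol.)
Yes, D is left-recursive

Direct left recursion occurs when N → N α for some non-terminal N (the right-hand side begins with the left-hand side itself).

D → D L n: LEFT RECURSIVE (starts with D)
D → n: starts with n
L → b L: starts with b
L → n b: starts with n

The grammar has direct left recursion on: D.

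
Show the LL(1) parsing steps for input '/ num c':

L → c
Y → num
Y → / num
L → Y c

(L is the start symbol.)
Stack is shown with the top on the left.

Stack      Input      Action
----------------------------
L $        / num c $  output L → Y c
Y c $      / num c $  output Y → / num
/ num c $  / num c $  match '/'
num c $    num c $    match 'num'
c $        c $        match 'c'
$          $          accept

The string is accepted.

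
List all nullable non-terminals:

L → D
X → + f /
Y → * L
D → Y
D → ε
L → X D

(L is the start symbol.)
ε-productions: D → ε
So D is immediately nullable.
L → D: every symbol on the right is nullable, so L is nullable too.
No further non-terminal can be added: every production for the remaining non-terminals contains a terminal or a non-nullable non-terminal.
Nullable = { 'D', 'L' }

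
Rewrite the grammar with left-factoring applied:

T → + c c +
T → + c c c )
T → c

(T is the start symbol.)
T → + c c T'
T' → +
T' → c )
T → c

Left-factoring transforms A → αβ₁ | αβ₂ into A → αA' and A' → β₁ | β₂
(α is the longest common prefix among the alternatives). Repeat until
no nonterminal has two alternatives with a common prefix.

Round 1: T has alternatives sharing prefix '+ c c'. Introduce T': T → + c c T'
  Add: T' → +
  Add: T' → c )

No remaining common prefixes — done.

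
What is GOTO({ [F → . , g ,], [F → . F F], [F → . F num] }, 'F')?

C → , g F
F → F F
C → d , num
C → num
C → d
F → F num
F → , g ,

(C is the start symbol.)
{ [F → . , g ,], [F → . F F], [F → . F num], [F → F . F], [F → F . num] }

GOTO(I, 'F') = CLOSURE({ [A → αX.β] : [A → α.Xβ] ∈ I, X = 'F' })

Items with dot before 'F', with the dot advanced:
  [F → . F F] → [F → F . F]
  [F → . F num] → [F → F . num]
Closure of the advanced items:
  [F → F . F] has the dot before F: add [F → . F F], [F → . F num], [F → . , g ,]

GOTO = { [F → . , g ,], [F → . F F], [F → . F num], [F → F . F], [F → F . num] }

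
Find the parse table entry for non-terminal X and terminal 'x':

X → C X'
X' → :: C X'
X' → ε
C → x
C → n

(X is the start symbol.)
To find M[X, 'x'], we find productions for X where 'x' is in the predict set (PREDICT(N → α) = (FIRST(α) \ {ε}) ∪ (FOLLOW(N) if α ⇒* ε)).

Relevant sets:
  FIRST(C) = { 'n', 'x' }

X → C X': PREDICT = { 'n', 'x' }
  'x' is in predict set, so this production goes in M[X, 'x']

M[X, 'x'] = X → C X'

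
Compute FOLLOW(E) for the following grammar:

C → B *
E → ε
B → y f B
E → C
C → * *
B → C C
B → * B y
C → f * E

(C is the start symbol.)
In C → f * E: E is at the end, add FOLLOW(C)

The FOLLOW sets referred to above (computed the same way, to a fixed point):
  FOLLOW(C) = { $, '*', 'f', 'y' }

Taking the union: FOLLOW(E) = { $, '*', 'f', 'y' }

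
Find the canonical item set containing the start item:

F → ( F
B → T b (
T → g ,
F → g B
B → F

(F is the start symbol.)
First, augment the grammar with F' → F
I₀ = CLOSURE({ [F' → . F] }):
  [F' → . F] has the dot before F: add [F → . ( F], [F → . g B]
No further items can be added.

I₀ = { [F → . ( F], [F → . g B], [F' → . F] }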